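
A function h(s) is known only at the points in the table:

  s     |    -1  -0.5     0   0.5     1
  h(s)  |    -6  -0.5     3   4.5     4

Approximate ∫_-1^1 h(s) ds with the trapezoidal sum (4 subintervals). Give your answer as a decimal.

Δs = 0.5.
T_4 = (0.5/2)·[(-6) + 2·(-0.5) + 2·3 + 2·4.5 + 4] = 3.

3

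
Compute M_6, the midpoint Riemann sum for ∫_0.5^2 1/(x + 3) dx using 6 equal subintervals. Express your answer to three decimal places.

0.357

Δx = (2 − 0.5)/6 = 0.25.
Midpoints: 0.625, 0.875, 1.125, 1.375, 1.625, 1.875.
f(0.625) = 8/29, f(0.875) = 8/31, f(1.125) = 8/33, f(1.375) = 8/35, f(1.625) = 8/37, f(1.875) = 8/39.
Sum = Δx · [f(0.625) + f(0.875) + f(1.125) + ...].
Sum ≈ 0.357.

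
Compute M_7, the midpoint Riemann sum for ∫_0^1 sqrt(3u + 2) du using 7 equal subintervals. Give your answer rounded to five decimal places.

1.85631

Δu = (1 − 0)/7 = 1/7.
Midpoints: 1/14, 3/14, 5/14, 0.5, 9/14, 11/14, 13/14.
f(1/14) ≈ 1.48805, f(3/14) ≈ 1.62569, f(5/14) ≈ 1.75255, f(0.5) ≈ 1.87083, f(9/14) ≈ 1.98206, f(11/14) ≈ 2.08738, f(13/14) ≈ 2.18763.
Sum = Δu · [f(1/14) + f(3/14) + f(5/14) + ...].
Sum ≈ 1.85631.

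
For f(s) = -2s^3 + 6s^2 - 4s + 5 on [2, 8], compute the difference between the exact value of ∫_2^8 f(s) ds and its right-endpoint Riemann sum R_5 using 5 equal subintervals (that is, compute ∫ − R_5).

Exact integral: ∫_2^8 f(s) ds = -1122.
R_5 = -1559.76.
Error = -1122 − (-1559.76) = 437.76.

437.76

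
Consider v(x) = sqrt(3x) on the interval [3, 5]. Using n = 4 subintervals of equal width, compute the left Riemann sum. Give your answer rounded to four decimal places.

Δx = (5 − 3)/4 = 0.5.
Left endpoints: 3, 3.5, 4, 4.5.
v(3) ≈ 3.0000, v(3.5) ≈ 3.2404, v(4) ≈ 3.4641, v(4.5) ≈ 3.6742.
Sum = Δx · [v(3) + v(3.5) + v(4) + v(4.5)].
Sum ≈ 6.6894.

6.6894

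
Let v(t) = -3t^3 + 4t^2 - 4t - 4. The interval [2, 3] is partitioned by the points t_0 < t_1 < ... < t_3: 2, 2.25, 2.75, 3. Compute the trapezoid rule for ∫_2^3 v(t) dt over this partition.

Subinterval widths: 0.25, 0.5, 0.25.
v(2) = -20, v(2.25) = -26.921875, v(2.75) = -47.140625, v(3) = -61.
On each subinterval the trapezoid contributes (Δt_i/2)·[v(t_{i-1}) + v(t_i)].
Sum = -37.8984375.

-37.8984375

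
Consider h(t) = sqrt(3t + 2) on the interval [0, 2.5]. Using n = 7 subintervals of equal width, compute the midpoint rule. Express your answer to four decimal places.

Δt = (2.5 − 0)/7 = 5/14.
Midpoints: 5/28, 15/28, 25/28, 1.25, 45/28, 55/28, 65/28.
h(5/28) ≈ 1.5924, h(15/28) ≈ 1.8992, h(25/28) ≈ 2.1630, h(1.25) ≈ 2.3979, h(45/28) ≈ 2.6118, h(55/28) ≈ 2.8094, h(65/28) ≈ 2.9940.
Sum = Δt · [h(5/28) + h(15/28) + h(25/28) + ...].
Sum ≈ 5.8814.

5.8814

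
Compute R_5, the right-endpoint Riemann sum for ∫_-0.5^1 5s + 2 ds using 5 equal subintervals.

Δs = (1 − (-0.5))/5 = 0.3.
Right endpoints: -0.2, 0.1, 0.4, 0.7, 1.
f(-0.2) = 1, f(0.1) = 2.5, f(0.4) = 4, f(0.7) = 5.5, f(1) = 7.
Sum = Δs · [f(-0.2) + f(0.1) + f(0.4) + f(0.7) + f(1)].
Sum = 6.

6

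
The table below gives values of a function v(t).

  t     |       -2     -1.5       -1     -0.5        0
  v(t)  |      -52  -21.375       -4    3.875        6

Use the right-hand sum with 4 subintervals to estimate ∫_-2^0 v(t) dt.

-7.75

Δt = 0.5.
Sum = 0.5·[(-21.375) + (-4) + 3.875 + 6] = -7.75.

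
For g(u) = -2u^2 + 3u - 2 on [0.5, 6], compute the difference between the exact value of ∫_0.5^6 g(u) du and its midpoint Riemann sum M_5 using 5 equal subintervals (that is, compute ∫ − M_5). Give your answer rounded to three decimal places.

Exact integral: ∫_0.5^6 g(u) du ≈ -101.29167.
M_5 = -100.1825.
Error ≈ -101.29167 − (-100.1825) ≈ -1.109.

-1.109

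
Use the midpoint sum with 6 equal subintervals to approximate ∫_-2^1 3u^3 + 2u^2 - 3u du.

-0.59375

Δu = (1 − (-2))/6 = 0.5.
Midpoints: -1.75, -1.25, -0.75, -0.25, 0.25, 0.75.
f(-1.75) = -4.703125, f(-1.25) = 1.015625, f(-0.75) = 2.109375, f(-0.25) = 0.828125, f(0.25) = -0.578125, f(0.75) = 0.140625.
Sum = Δu · [f(-1.75) + f(-1.25) + f(-0.75) + ...].
Sum = -0.59375.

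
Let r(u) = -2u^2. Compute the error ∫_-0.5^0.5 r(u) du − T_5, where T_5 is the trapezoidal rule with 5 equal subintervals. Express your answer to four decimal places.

0.0133

Exact integral: ∫_-0.5^0.5 r(u) du ≈ -0.166667.
T_5 = -0.18.
Error ≈ -0.166667 − (-0.18) ≈ 0.0133.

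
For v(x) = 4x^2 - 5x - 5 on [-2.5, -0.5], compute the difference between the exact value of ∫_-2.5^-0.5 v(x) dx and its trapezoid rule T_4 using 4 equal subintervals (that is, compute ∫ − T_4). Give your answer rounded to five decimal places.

Exact integral: ∫_-2.5^-0.5 v(x) dx ≈ 25.6666667.
T_4 = 26.
Error ≈ 25.6666667 − 26 ≈ -0.33333.

-0.33333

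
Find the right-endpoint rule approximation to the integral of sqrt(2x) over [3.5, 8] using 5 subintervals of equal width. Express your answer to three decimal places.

15.761

Δx = (8 − 3.5)/5 = 0.9.
Right endpoints: 4.4, 5.3, 6.2, 7.1, 8.
f(4.4) ≈ 2.966, f(5.3) ≈ 3.256, f(6.2) ≈ 3.521, f(7.1) ≈ 3.768, f(8) ≈ 4.000.
Sum = Δx · [f(4.4) + f(5.3) + f(6.2) + f(7.1) + f(8)].
Sum ≈ 15.761.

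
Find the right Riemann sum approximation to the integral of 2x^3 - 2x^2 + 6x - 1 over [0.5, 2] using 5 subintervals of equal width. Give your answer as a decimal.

15.18

Δx = (2 − 0.5)/5 = 0.3.
Right endpoints: 0.8, 1.1, 1.4, 1.7, 2.
f(0.8) = 3.544, f(1.1) = 5.842, f(1.4) = 8.968, f(1.7) = 13.246, f(2) = 19.
Sum = Δx · [f(0.8) + f(1.1) + f(1.4) + f(1.7) + f(2)].
Sum = 15.18.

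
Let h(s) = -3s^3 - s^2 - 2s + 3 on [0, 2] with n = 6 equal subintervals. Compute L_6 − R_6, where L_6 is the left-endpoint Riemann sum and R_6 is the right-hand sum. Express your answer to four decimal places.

L_6 ≈ -7.703704.
R_6 ≈ -18.370370.
L_6 − R_6 ≈ 10.6667.

10.6667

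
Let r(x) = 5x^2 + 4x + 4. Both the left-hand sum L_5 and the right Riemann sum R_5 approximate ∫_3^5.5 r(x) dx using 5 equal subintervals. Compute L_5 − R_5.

L_5 = 256.25.
R_5 = 314.375.
L_5 − R_5 = -58.125.

-58.125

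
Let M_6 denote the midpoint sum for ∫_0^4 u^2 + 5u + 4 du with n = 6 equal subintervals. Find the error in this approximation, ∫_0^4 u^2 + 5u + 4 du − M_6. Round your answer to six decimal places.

0.148148

Exact integral: ∫_0^4 f(u) du ≈ 77.33333333.
M_6 ≈ 77.18518519.
Error ≈ 77.33333333 − 77.18518519 ≈ 0.148148.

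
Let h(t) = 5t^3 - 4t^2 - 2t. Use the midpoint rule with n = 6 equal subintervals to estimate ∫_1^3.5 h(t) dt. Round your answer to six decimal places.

118.168764

Δt = (3.5 − 1)/6 = 5/12.
Midpoints: 29/24, 1.625, 49/24, 59/24, 2.875, 79/24.
h(29/24) = 7801/13824, h(1.625) = 3913/512, h(49/24) = 301301/13824, h(59/24) = 624751/13824, h(2.875) = 40963/512, h(79/24) = 1775051/13824.
Sum = Δt · [h(29/24) + h(1.625) + h(49/24) + ...].
Sum ≈ 118.168764.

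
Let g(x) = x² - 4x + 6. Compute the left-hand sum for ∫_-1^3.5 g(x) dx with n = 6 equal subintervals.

Δx = (3.5 − (-1))/6 = 0.75.
Left endpoints: -1, -0.25, 0.5, 1.25, 2, 2.75.
g(-1) = 11, g(-0.25) = 7.0625, g(0.5) = 4.25, g(1.25) = 2.5625, g(2) = 2, g(2.75) = 2.5625.
Sum = Δx · [g(-1) + g(-0.25) + g(0.5) + ...].
Sum = 22.078125.

22.078125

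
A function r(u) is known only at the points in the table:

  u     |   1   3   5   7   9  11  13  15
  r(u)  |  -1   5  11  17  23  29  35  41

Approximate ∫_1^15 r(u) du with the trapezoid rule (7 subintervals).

Δu = 2.
T_7 = (2/2)·[(-1) + 2·5 + 2·11 + 2·17 + 2·23 + 2·29 + 2·35 + 41] = 280.

280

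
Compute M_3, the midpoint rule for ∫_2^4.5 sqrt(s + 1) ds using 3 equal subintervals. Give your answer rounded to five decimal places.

5.13717

Δs = (4.5 − 2)/3 = 5/6.
Midpoints: 29/12, 3.25, 49/12.
f(29/12) ≈ 1.84842, f(3.25) ≈ 2.06155, f(49/12) ≈ 2.25462.
Sum = Δs · [f(29/12) + f(3.25) + f(49/12)].
Sum ≈ 5.13717.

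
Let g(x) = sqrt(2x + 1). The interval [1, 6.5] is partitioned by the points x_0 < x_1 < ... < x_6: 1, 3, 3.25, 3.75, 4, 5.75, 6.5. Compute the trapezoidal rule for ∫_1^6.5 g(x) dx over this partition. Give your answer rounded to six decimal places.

15.651343

Subinterval widths: 2, 0.25, 0.5, 0.25, 1.75, 0.75.
g(1) ≈ 1.732051, g(3) ≈ 2.645751, g(3.25) ≈ 2.738613, g(3.75) ≈ 2.915476, g(4) ≈ 3.000000, g(5.75) ≈ 3.535534, g(6.5) ≈ 3.741657.
On each subinterval the trapezoid contributes (Δx_i/2)·[g(x_{i-1}) + g(x_i)].
Sum ≈ 15.651343.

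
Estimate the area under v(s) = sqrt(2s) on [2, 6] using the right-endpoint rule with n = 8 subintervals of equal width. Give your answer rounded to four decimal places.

11.5514

Δs = (6 − 2)/8 = 0.5.
Right endpoints: 2.5, 3, 3.5, 4, 4.5, 5, 5.5, 6.
v(2.5) ≈ 2.2361, v(3) ≈ 2.4495, v(3.5) ≈ 2.6458, v(4) ≈ 2.8284, v(4.5) ≈ 3.0000, v(5) ≈ 3.1623, v(5.5) ≈ 3.3166, v(6) ≈ 3.4641.
Sum = Δs · [v(2.5) + v(3) + v(3.5) + ...].
Sum ≈ 11.5514.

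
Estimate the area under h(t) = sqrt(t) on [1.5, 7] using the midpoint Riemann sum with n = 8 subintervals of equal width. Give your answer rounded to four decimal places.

11.1264

Δt = (7 − 1.5)/8 = 0.6875.
Midpoints: 1.84375, 2.53125, 3.21875, 3.90625, 4.59375, 5.28125, 5.96875, 6.65625.
h(1.84375) ≈ 1.3578, h(2.53125) ≈ 1.5910, h(3.21875) ≈ 1.7941, h(3.90625) ≈ 1.9764, h(4.59375) ≈ 2.1433, h(5.28125) ≈ 2.2981, h(5.96875) ≈ 2.4431, h(6.65625) ≈ 2.5800.
Sum = Δt · [h(1.84375) + h(2.53125) + h(3.21875) + ...].
Sum ≈ 11.1264.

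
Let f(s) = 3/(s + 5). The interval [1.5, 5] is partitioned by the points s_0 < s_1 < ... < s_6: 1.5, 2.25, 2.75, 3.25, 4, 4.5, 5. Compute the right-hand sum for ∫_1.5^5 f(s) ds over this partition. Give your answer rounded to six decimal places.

1.243606

Subinterval widths: 0.75, 0.5, 0.5, 0.75, 0.5, 0.5.
Right endpoints: 2.25, 2.75, 3.25, 4, 4.5, 5.
f(2.25) = 12/29, f(2.75) = 12/31, f(3.25) = 4/11, f(4) = 1/3, f(4.5) = 6/19, f(5) = 0.3.
Sum = Σ Δs_i · f(s_i).
Sum ≈ 1.243606.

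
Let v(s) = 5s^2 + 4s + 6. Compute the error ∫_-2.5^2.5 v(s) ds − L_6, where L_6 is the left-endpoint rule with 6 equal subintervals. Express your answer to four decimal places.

Exact integral: ∫_-2.5^2.5 v(s) ds ≈ 82.083333.
L_6 ≈ 76.643519.
Error ≈ 82.083333 − 76.643519 ≈ 5.4398.

5.4398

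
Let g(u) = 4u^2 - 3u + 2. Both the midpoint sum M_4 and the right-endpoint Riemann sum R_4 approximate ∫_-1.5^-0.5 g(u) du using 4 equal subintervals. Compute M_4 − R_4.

1.3125

M_4 = 9.3125.
R_4 = 8.
M_4 − R_4 = 1.3125.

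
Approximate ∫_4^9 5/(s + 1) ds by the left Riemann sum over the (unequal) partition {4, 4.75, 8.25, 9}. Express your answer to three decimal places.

4.199

Subinterval widths: 0.75, 3.5, 0.75.
Left endpoints: 4, 4.75, 8.25.
f(4) = 1, f(4.75) = 20/23, f(8.25) = 20/37.
Sum = Σ Δs_i · f(s_i).
Sum ≈ 4.199.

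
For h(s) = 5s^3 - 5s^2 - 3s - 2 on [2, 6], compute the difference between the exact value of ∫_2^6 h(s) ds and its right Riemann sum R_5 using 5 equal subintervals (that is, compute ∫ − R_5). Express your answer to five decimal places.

-370.66667

Exact integral: ∫_2^6 h(s) ds ≈ 1197.3333333.
R_5 = 1568.
Error ≈ 1197.3333333 − 1568 ≈ -370.66667.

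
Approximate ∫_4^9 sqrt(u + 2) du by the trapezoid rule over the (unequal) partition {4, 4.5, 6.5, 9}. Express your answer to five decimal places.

Subinterval widths: 0.5, 2, 2.5.
f(4) ≈ 2.44949, f(4.5) ≈ 2.54951, f(6.5) ≈ 2.91548, f(9) ≈ 3.31662.
On each subinterval the trapezoid contributes (Δu_i/2)·[f(u_{i-1}) + f(u_i)].
Sum ≈ 14.50486.

14.50486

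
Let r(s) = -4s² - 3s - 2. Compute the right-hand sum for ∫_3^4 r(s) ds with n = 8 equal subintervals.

Δs = (4 − 3)/8 = 0.125.
Right endpoints: 3.125, 3.25, 3.375, 3.5, 3.625, 3.75, 3.875, 4.
r(3.125) = -50.4375, r(3.25) = -54, r(3.375) = -57.6875, r(3.5) = -61.5, r(3.625) = -65.4375, r(3.75) = -69.5, r(3.875) = -73.6875, r(4) = -78.
Sum = Δs · [r(3.125) + r(3.25) + r(3.375) + ...].
Sum = -63.78125.

-63.78125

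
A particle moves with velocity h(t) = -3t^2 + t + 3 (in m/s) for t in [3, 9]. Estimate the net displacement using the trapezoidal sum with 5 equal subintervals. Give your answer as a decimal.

Δt = (9 − 3)/5 = 1.2.
h(3) = -21, h(4.2) = -45.72, h(5.4) = -79.08, h(6.6) = -121.08, h(7.8) = -171.72, h(9) = -231.
T_5 = (Δt/2)·[h(t_0) + 2h(t_1) + ... + 2h(t_{4}) + h(t_5)].
Sum = -652.32.

-652.32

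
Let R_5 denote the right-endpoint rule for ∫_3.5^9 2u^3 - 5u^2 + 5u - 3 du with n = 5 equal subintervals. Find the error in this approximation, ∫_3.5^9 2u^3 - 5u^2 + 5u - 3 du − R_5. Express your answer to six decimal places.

-616.847917

Exact integral: ∫_3.5^9 f(u) du ≈ 2217.30208333.
R_5 = 2834.15.
Error ≈ 2217.30208333 − 2834.15 ≈ -616.847917.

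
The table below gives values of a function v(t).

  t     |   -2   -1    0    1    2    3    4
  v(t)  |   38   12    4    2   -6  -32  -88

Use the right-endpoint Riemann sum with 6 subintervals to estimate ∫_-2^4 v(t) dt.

Δt = 1.
Sum = 1·[12 + 4 + 2 + (-6) + (-32) + (-88)] = -108.

-108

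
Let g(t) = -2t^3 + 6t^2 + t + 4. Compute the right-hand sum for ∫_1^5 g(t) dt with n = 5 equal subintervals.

Δt = (5 − 1)/5 = 0.8.
Right endpoints: 1.8, 2.6, 3.4, 4.2, 5.
g(1.8) = 13.576, g(2.6) = 12.008, g(3.4) = -1.848, g(4.2) = -34.136, g(5) = -91.
Sum = Δt · [g(1.8) + g(2.6) + g(3.4) + g(4.2) + g(5)].
Sum = -81.12.

-81.12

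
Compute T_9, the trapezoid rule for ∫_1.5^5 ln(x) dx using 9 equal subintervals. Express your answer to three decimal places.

Δx = (5 − 1.5)/9 = 7/18.
f(1.5) ≈ 0.405, f(17/9) ≈ 0.636, f(41/18) ≈ 0.823, f(8/3) ≈ 0.981, f(55/18) ≈ 1.117, f(31/9) ≈ 1.237, f(23/6) ≈ 1.344, f(38/9) ≈ 1.440, f(83/18) ≈ 1.528, f(5) ≈ 1.609.
T_9 = (Δx/2)·[f(x_0) + 2f(x_1) + ... + 2f(x_{8}) + f(x_9)].
Sum ≈ 3.933.

3.933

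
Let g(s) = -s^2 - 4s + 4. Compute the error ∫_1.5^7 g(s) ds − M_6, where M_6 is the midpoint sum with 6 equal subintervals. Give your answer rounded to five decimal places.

-0.38513

Exact integral: ∫_1.5^7 g(s) ds ≈ -184.7083333.
M_6 ≈ -184.3232060.
Error ≈ -184.7083333 − (-184.3232060) ≈ -0.38513.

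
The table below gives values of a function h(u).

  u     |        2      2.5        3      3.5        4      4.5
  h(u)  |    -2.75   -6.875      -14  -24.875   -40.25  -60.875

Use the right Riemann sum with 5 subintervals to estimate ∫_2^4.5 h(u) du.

-73.4375

Δu = 0.5.
Sum = 0.5·[(-6.875) + (-14) + (-24.875) + (-40.25) + (-60.875)] = -73.4375.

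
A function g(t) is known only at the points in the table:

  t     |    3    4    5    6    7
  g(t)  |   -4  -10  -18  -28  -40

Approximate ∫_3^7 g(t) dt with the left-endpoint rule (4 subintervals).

-60

Δt = 1.
Sum = 1·[(-4) + (-10) + (-18) + (-28)] = -60.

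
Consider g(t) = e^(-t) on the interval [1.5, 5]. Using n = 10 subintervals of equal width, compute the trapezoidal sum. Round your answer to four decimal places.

Δt = (5 − 1.5)/10 = 0.35.
g(1.5) ≈ 0.2231, g(1.85) ≈ 0.1572, g(2.2) ≈ 0.1108, g(2.55) ≈ 0.0781, g(2.9) ≈ 0.0550, g(3.25) ≈ 0.0388, g(3.6) ≈ 0.0273, g(3.95) ≈ 0.0193, g(4.3) ≈ 0.0136, g(4.65) ≈ 0.0096, g(5) ≈ 0.0067.
T_10 = (Δt/2)·[g(t_0) + 2g(t_1) + ... + 2g(t_{9}) + g(t_10)].
Sum ≈ 0.2186.

0.2186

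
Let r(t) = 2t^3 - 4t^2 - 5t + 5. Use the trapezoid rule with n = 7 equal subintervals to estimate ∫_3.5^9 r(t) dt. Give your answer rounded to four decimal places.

2165.2181

Δt = (9 − 3.5)/7 = 11/14.
r(3.5) = 24.25, r(30/7) = 23165/343, r(71/14) = 188833/1372, r(41/7) = 82444/343, r(93/14) = 523475/1372, r(52/7) = 194479/343, r(115/14) = 1101085/1372, r(9) = 1094.
T_7 = (Δt/2)·[r(t_0) + 2r(t_1) + ... + 2r(t_{6}) + r(t_7)].
Sum ≈ 2165.2181.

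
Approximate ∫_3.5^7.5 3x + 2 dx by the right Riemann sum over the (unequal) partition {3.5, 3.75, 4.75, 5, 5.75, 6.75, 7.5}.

78.875

Subinterval widths: 0.25, 1, 0.25, 0.75, 1, 0.75.
Right endpoints: 3.75, 4.75, 5, 5.75, 6.75, 7.5.
f(3.75) = 13.25, f(4.75) = 16.25, f(5) = 17, f(5.75) = 19.25, f(6.75) = 22.25, f(7.5) = 24.5.
Sum = Σ Δx_i · f(x_i).
Sum = 78.875.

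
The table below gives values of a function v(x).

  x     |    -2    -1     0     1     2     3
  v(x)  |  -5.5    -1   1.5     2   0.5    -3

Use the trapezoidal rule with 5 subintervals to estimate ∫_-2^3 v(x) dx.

Δx = 1.
T_5 = (1/2)·[(-5.5) + 2·(-1) + 2·1.5 + 2·2 + 2·0.5 + (-3)] = -1.25.

-1.25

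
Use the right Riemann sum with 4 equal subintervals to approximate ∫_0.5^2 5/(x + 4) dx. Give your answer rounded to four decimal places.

Δx = (2 − 0.5)/4 = 0.375.
Right endpoints: 0.875, 1.25, 1.625, 2.
f(0.875) = 40/39, f(1.25) = 20/21, f(1.625) = 8/9, f(2) = 5/6.
Sum = Δx · [f(0.875) + f(1.25) + f(1.625) + f(2)].
Sum ≈ 1.3876.

1.3876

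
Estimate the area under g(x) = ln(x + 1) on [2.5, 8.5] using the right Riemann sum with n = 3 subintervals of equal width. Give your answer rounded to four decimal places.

11.9419

Δx = (8.5 − 2.5)/3 = 2.
Right endpoints: 4.5, 6.5, 8.5.
g(4.5) ≈ 1.7047, g(6.5) ≈ 2.0149, g(8.5) ≈ 2.2513.
Sum = Δx · [g(4.5) + g(6.5) + g(8.5)].
Sum ≈ 11.9419.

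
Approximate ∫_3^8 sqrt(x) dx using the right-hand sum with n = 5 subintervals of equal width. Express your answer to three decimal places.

Δx = (8 − 3)/5 = 1.
Right endpoints: 4, 5, 6, 7, 8.
f(4) ≈ 2.000, f(5) ≈ 2.236, f(6) ≈ 2.449, f(7) ≈ 2.646, f(8) ≈ 2.828.
Sum = Δx · [f(4) + f(5) + f(6) + f(7) + f(8)].
Sum ≈ 12.160.

12.160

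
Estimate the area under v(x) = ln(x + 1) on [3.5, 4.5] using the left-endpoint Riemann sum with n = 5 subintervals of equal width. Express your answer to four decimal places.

1.5876

Δx = (4.5 − 3.5)/5 = 0.2.
Left endpoints: 3.5, 3.7, 3.9, 4.1, 4.3.
v(3.5) ≈ 1.5041, v(3.7) ≈ 1.5476, v(3.9) ≈ 1.5892, v(4.1) ≈ 1.6292, v(4.3) ≈ 1.6677.
Sum = Δx · [v(3.5) + v(3.7) + v(3.9) + v(4.1) + v(4.3)].
Sum ≈ 1.5876.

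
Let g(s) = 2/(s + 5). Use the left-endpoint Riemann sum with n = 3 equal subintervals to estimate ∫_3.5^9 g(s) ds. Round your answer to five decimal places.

Δs = (9 − 3.5)/3 = 11/6.
Left endpoints: 3.5, 16/3, 43/6.
g(3.5) = 4/17, g(16/3) = 6/31, g(43/6) = 12/73.
Sum = Δs · [g(3.5) + g(16/3) + g(43/6)].
Sum ≈ 1.08758.

1.08758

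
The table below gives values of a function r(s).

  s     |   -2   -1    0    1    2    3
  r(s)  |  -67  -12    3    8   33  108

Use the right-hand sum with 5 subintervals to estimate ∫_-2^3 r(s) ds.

Δs = 1.
Sum = 1·[(-12) + 3 + 8 + 33 + 108] = 140.

140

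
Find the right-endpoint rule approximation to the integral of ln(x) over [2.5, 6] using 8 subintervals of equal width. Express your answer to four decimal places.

Δx = (6 − 2.5)/8 = 0.4375.
Right endpoints: 2.9375, 3.375, 3.8125, 4.25, 4.6875, 5.125, 5.5625, 6.
f(2.9375) ≈ 1.0776, f(3.375) ≈ 1.2164, f(3.8125) ≈ 1.3383, f(4.25) ≈ 1.4469, f(4.6875) ≈ 1.5449, f(5.125) ≈ 1.6341, f(5.5625) ≈ 1.7160, f(6) ≈ 1.7918.
Sum = Δx · [f(2.9375) + f(3.375) + f(3.8125) + ...].
Sum ≈ 5.1476.

5.1476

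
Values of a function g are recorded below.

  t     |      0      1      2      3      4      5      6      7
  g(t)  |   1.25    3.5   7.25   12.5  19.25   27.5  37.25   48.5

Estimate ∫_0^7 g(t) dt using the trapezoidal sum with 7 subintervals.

Δt = 1.
T_7 = (1/2)·[1.25 + 2·3.5 + 2·7.25 + 2·12.5 + 2·19.25 + 2·27.5 + 2·37.25 + 48.5] = 132.125.

132.125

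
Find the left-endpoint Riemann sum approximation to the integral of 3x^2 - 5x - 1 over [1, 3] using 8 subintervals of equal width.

Δx = (3 − 1)/8 = 0.25.
Left endpoints: 1, 1.25, 1.5, 1.75, 2, 2.25, 2.5, 2.75.
f(1) = -3, f(1.25) = -2.5625, f(1.5) = -1.75, f(1.75) = -0.5625, f(2) = 1, f(2.25) = 2.9375, f(2.5) = 5.25, f(2.75) = 7.9375.
Sum = Δx · [f(1) + f(1.25) + f(1.5) + ...].
Sum = 2.3125.

2.3125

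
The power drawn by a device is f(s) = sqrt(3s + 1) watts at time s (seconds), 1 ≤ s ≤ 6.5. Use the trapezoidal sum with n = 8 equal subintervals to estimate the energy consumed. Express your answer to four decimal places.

Δs = (6.5 − 1)/8 = 0.6875.
f(1) ≈ 2.0000, f(1.6875) ≈ 2.4622, f(2.375) ≈ 2.8504, f(3.0625) ≈ 3.1918, f(3.75) ≈ 3.5000, f(4.4375) ≈ 3.7832, f(5.125) ≈ 4.0466, f(5.8125) ≈ 4.2939, f(6.5) ≈ 4.5277.
T_8 = (Δs/2)·[f(s_0) + 2f(s_1) + ... + 2f(s_{7}) + f(s_8)].
Sum ≈ 18.8320.

18.8320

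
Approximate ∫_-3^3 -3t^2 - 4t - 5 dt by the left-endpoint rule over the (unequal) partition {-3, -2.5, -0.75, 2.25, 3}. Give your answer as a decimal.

-67.015625

Subinterval widths: 0.5, 1.75, 3, 0.75.
Left endpoints: -3, -2.5, -0.75, 2.25.
f(-3) = -20, f(-2.5) = -13.75, f(-0.75) = -3.6875, f(2.25) = -29.1875.
Sum = Σ Δt_i · f(t_i).
Sum = -67.015625.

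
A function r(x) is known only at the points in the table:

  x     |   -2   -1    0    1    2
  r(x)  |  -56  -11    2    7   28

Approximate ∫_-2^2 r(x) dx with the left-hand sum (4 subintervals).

Δx = 1.
Sum = 1·[(-56) + (-11) + 2 + 7] = -58.

-58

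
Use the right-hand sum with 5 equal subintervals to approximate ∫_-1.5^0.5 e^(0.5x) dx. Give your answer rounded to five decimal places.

1.79106

Δx = (0.5 − (-1.5))/5 = 0.4.
Right endpoints: -1.1, -0.7, -0.3, 0.1, 0.5.
f(-1.1) ≈ 0.57695, f(-0.7) ≈ 0.70469, f(-0.3) ≈ 0.86071, f(0.1) ≈ 1.05127, f(0.5) ≈ 1.28403.
Sum = Δx · [f(-1.1) + f(-0.7) + f(-0.3) + f(0.1) + f(0.5)].
Sum ≈ 1.79106.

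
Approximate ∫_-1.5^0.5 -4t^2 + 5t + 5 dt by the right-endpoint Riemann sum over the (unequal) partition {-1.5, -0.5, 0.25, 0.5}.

7.625

Subinterval widths: 1, 0.75, 0.25.
Right endpoints: -0.5, 0.25, 0.5.
f(-0.5) = 1.5, f(0.25) = 6, f(0.5) = 6.5.
Sum = Σ Δt_i · f(t_i).
Sum = 7.625.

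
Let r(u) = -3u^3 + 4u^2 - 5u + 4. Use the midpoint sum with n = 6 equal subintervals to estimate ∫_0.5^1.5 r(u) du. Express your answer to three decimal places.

Δu = (1.5 − 0.5)/6 = 1/6.
Midpoints: 7/12, 0.75, 11/12, 13/12, 1.25, 17/12.
r(7/12) = 355/192, r(0.75) = 1.234375, r(11/12) = 269/576, r(13/12) = -103/192, r(1.25) = -1.859375, r(17/12) = -2065/576.
Sum = Δu · [r(7/12) + r(0.75) + r(11/12) + ...].
Sum ≈ -0.405.

-0.405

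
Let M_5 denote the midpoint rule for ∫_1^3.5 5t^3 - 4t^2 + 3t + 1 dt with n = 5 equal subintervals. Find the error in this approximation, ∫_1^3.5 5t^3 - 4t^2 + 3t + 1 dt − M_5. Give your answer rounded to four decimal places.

1.5495

Exact integral: ∫_1^3.5 f(t) dt ≈ 149.869792.
M_5 = 148.3203125.
Error ≈ 149.869792 − 148.3203125 ≈ 1.5495.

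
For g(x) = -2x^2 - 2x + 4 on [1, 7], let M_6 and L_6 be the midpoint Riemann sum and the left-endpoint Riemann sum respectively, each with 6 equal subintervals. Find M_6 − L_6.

M_6 = -251.
L_6 = -200.
M_6 − L_6 = -51.

-51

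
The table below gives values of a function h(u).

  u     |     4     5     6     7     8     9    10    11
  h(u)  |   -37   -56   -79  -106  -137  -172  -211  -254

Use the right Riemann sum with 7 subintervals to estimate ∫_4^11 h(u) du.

Δu = 1.
Sum = 1·[(-56) + (-79) + (-106) + (-137) + (-172) + (-211) + (-254)] = -1015.

-1015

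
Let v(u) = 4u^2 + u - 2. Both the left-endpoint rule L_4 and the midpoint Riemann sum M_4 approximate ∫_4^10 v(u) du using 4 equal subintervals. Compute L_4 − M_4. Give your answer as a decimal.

L_4 = 1030.5.
M_4 = 1273.5.
L_4 − M_4 = -243.

-243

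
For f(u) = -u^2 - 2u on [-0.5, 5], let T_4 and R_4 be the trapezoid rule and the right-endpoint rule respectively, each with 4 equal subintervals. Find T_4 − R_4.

24.578125

T_4 = -68.19140625.
R_4 = -92.76953125.
T_4 − R_4 = 24.578125.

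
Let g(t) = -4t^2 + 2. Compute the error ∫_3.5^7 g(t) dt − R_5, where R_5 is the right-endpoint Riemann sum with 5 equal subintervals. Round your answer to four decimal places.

52.5933

Exact integral: ∫_3.5^7 g(t) dt ≈ -393.166667.
R_5 = -445.76.
Error ≈ -393.166667 − (-445.76) ≈ 52.5933.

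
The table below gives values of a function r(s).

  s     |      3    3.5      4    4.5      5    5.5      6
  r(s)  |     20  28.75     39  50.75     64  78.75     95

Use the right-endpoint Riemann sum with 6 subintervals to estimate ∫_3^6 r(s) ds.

178.125

Δs = 0.5.
Sum = 0.5·[28.75 + 39 + 50.75 + 64 + 78.75 + 95] = 178.125.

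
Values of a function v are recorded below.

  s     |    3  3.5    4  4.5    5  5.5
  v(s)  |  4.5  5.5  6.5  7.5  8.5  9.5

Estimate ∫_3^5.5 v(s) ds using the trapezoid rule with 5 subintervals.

Δs = 0.5.
T_5 = (0.5/2)·[4.5 + 2·5.5 + 2·6.5 + 2·7.5 + 2·8.5 + 9.5] = 17.5.

17.5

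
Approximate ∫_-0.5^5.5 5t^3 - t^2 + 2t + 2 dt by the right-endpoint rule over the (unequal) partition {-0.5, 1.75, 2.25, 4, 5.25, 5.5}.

Subinterval widths: 2.25, 0.5, 1.75, 1.25, 0.25.
Right endpoints: 1.75, 2.25, 4, 5.25, 5.5.
f(1.75) = 29.234375, f(2.25) = 58.390625, f(4) = 314, f(5.25) = 708.453125, f(5.5) = 814.625.
Sum = Σ Δt_i · f(t_i).
Sum = 1733.6953125.

1733.6953125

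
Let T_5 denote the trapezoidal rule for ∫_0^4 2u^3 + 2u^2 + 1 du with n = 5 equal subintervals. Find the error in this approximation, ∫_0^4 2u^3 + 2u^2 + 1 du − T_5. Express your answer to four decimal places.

-5.9733

Exact integral: ∫_0^4 f(u) du ≈ 174.666667.
T_5 = 180.64.
Error ≈ 174.666667 − 180.64 ≈ -5.9733.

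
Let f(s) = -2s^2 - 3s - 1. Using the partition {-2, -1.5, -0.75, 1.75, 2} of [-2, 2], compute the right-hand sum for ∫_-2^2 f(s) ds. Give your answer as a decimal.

Subinterval widths: 0.5, 0.75, 2.5, 0.25.
Right endpoints: -1.5, -0.75, 1.75, 2.
f(-1.5) = -1, f(-0.75) = 0.125, f(1.75) = -12.375, f(2) = -15.
Sum = Σ Δs_i · f(s_i).
Sum = -35.09375.

-35.09375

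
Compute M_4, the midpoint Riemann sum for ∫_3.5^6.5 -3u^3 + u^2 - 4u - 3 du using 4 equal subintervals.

Δu = (6.5 − 3.5)/4 = 0.75.
Midpoints: 3.875, 4.625, 5.375, 6.125.
f(3.875) = -91157/512, f(4.625) = -152015/512, f(5.375) = -236273/512, f(6.125) = -347819/512.
Sum = Δu · [f(3.875) + f(4.625) + f(5.375) + f(6.125)].
Sum = -1211.8125.

-1211.8125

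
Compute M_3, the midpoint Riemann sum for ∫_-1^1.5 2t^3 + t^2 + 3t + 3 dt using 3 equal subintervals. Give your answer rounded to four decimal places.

12.5029

Δt = (1.5 − (-1))/3 = 5/6.
Midpoints: -7/12, 0.25, 13/12.
f(-7/12) = 1031/864, f(0.25) = 3.84375, f(13/12) = 8611/864.
Sum = Δt · [f(-7/12) + f(0.25) + f(13/12)].
Sum ≈ 12.5029.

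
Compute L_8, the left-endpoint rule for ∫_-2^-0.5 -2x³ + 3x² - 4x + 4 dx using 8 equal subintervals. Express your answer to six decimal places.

32.529785

Δx = (-0.5 − (-2))/8 = 0.1875.
Left endpoints: -2, -1.8125, -1.625, -1.4375, -1.25, -1.0625, -0.875, -0.6875.
f(-2) = 40, f(-1.8125) = 67613/2048, f(-1.625) = 27.00390625, f(-1.4375) = 44831/2048, f(-1.25) = 17.59375, f(-1.0625) = 28745/2048, f(-0.875) = 11.13671875, f(-0.6875) = 18059/2048.
Sum = Δx · [f(-2) + f(-1.8125) + f(-1.625) + ...].
Sum ≈ 32.529785.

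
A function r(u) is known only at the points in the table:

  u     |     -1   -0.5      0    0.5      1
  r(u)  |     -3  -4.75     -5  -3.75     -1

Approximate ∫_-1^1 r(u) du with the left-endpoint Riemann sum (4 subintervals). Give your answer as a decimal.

-8.25

Δu = 0.5.
Sum = 0.5·[(-3) + (-4.75) + (-5) + (-3.75)] = -8.25.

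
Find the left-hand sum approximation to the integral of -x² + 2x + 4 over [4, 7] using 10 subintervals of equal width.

-43.995

Δx = (7 − 4)/10 = 0.3.
Left endpoints: 4, 4.3, 4.6, 4.9, 5.2, 5.5, 5.8, 6.1, 6.4, 6.7.
f(4) = -4, f(4.3) = -5.89, f(4.6) = -7.96, f(4.9) = -10.21, f(5.2) = -12.64, f(5.5) = -15.25, f(5.8) = -18.04, f(6.1) = -21.01, f(6.4) = -24.16, f(6.7) = -27.49.
Sum = Δx · [f(4) + f(4.3) + f(4.6) + ...].
Sum = -43.995.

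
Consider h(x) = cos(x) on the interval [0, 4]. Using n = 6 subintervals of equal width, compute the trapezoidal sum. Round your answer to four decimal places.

-0.7286

Δx = (4 − 0)/6 = 2/3.
h(0) ≈ 1.0000, h(2/3) ≈ 0.7859, h(4/3) ≈ 0.2352, h(2) ≈ -0.4161, h(8/3) ≈ -0.8893, h(10/3) ≈ -0.9817, h(4) ≈ -0.6536.
T_6 = (Δx/2)·[h(x_0) + 2h(x_1) + ... + 2h(x_{5}) + h(x_6)].
Sum ≈ -0.7286.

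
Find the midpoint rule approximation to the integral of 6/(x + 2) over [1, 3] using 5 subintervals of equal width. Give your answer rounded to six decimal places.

3.062121

Δx = (3 − 1)/5 = 0.4.
Midpoints: 1.2, 1.6, 2, 2.4, 2.8.
f(1.2) = 1.875, f(1.6) = 5/3, f(2) = 1.5, f(2.4) = 15/11, f(2.8) = 1.25.
Sum = Δx · [f(1.2) + f(1.6) + f(2) + f(2.4) + f(2.8)].
Sum ≈ 3.062121.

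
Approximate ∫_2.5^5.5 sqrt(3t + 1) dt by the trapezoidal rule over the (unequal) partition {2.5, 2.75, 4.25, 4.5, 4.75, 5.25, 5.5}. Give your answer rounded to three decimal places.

10.744

Subinterval widths: 0.25, 1.5, 0.25, 0.25, 0.5, 0.25.
f(2.5) ≈ 2.915, f(2.75) ≈ 3.041, f(4.25) ≈ 3.708, f(4.5) ≈ 3.808, f(4.75) ≈ 3.905, f(5.25) ≈ 4.093, f(5.5) ≈ 4.183.
On each subinterval the trapezoid contributes (Δt_i/2)·[f(t_{i-1}) + f(t_i)].
Sum ≈ 10.744.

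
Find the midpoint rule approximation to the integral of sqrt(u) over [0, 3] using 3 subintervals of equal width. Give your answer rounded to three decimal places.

3.513

Δu = (3 − 0)/3 = 1.
Midpoints: 0.5, 1.5, 2.5.
f(0.5) ≈ 0.707, f(1.5) ≈ 1.225, f(2.5) ≈ 1.581.
Sum = Δu · [f(0.5) + f(1.5) + f(2.5)].
Sum ≈ 3.513.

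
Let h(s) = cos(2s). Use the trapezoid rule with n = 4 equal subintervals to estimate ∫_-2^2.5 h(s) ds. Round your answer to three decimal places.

-0.461

Δs = (2.5 − (-2))/4 = 1.125.
h(-2) ≈ -0.654, h(-0.875) ≈ -0.178, h(0.25) ≈ 0.878, h(1.375) ≈ -0.924, h(2.5) ≈ 0.284.
T_4 = (Δs/2)·[h(s_0) + 2h(s_1) + 2h(s_2) + 2h(s_3) + h(s_4)].
Sum ≈ -0.461.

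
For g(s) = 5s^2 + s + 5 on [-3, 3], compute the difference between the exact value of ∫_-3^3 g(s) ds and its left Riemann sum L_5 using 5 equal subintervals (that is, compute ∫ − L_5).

Exact integral: ∫_-3^3 g(s) ds = 120.
L_5 = 123.6.
Error = 120 − 123.6 = -3.6.

-3.6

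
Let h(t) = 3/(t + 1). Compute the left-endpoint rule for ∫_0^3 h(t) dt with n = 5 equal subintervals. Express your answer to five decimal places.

Δt = (3 − 0)/5 = 0.6.
Left endpoints: 0, 0.6, 1.2, 1.8, 2.4.
h(0) = 3, h(0.6) = 1.875, h(1.2) = 15/11, h(1.8) = 15/14, h(2.4) = 15/17.
Sum = Δt · [h(0) + h(0.6) + h(1.2) + h(1.8) + h(2.4)].
Sum ≈ 4.91545.

4.91545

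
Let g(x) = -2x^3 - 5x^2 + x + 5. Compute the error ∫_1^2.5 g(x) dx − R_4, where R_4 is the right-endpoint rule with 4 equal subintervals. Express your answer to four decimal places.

10.6699

Exact integral: ∫_1^2.5 g(x) dx = -33.28125.
R_4 ≈ -43.951172.
Error ≈ -33.28125 − (-43.951172) ≈ 10.6699.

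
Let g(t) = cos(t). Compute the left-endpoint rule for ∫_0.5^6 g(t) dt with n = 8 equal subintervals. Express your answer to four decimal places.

Δt = (6 − 0.5)/8 = 0.6875.
Left endpoints: 0.5, 1.1875, 1.875, 2.5625, 3.25, 3.9375, 4.625, 5.3125.
g(0.5) ≈ 0.8776, g(1.1875) ≈ 0.3740, g(1.875) ≈ -0.2995, g(2.5625) ≈ -0.8370, g(3.25) ≈ -0.9941, g(3.9375) ≈ -0.6996, g(4.625) ≈ -0.0873, g(5.3125) ≈ 0.5647.
Sum = Δt · [g(0.5) + g(1.1875) + g(1.875) + ...].
Sum ≈ -0.7571.

-0.7571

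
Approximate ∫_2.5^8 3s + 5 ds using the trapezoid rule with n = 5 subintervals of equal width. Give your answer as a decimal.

114.125

Δs = (8 − 2.5)/5 = 1.1.
f(2.5) = 12.5, f(3.6) = 15.8, f(4.7) = 19.1, f(5.8) = 22.4, f(6.9) = 25.7, f(8) = 29.
T_5 = (Δs/2)·[f(s_0) + 2f(s_1) + ... + 2f(s_{4}) + f(s_5)].
Sum = 114.125.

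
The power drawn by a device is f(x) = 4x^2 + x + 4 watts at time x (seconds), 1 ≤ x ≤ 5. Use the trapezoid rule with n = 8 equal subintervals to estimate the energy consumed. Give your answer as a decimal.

Δx = (5 − 1)/8 = 0.5.
f(1) = 9, f(1.5) = 14.5, f(2) = 22, f(2.5) = 31.5, f(3) = 43, f(3.5) = 56.5, f(4) = 72, f(4.5) = 89.5, f(5) = 109.
T_8 = (Δx/2)·[f(x_0) + 2f(x_1) + ... + 2f(x_{7}) + f(x_8)].
Sum = 194.

194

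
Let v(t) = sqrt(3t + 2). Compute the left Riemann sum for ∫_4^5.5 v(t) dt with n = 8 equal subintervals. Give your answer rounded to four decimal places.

Δt = (5.5 − 4)/8 = 0.1875.
Left endpoints: 4, 4.1875, 4.375, 4.5625, 4.75, 4.9375, 5.125, 5.3125.
v(4) ≈ 3.7417, v(4.1875) ≈ 3.8161, v(4.375) ≈ 3.8891, v(4.5625) ≈ 3.9607, v(4.75) ≈ 4.0311, v(4.9375) ≈ 4.1003, v(5.125) ≈ 4.1683, v(5.3125) ≈ 4.2353.
Sum = Δt · [v(4) + v(4.1875) + v(4.375) + ...].
Sum ≈ 5.9892.

5.9892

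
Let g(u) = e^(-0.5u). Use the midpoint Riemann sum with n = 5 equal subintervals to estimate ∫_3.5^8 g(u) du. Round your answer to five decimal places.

0.30831

Δu = (8 − 3.5)/5 = 0.9.
Midpoints: 3.95, 4.85, 5.75, 6.65, 7.55.
g(3.95) ≈ 0.13876, g(4.85) ≈ 0.08848, g(5.75) ≈ 0.05642, g(6.65) ≈ 0.03597, g(7.55) ≈ 0.02294.
Sum = Δu · [g(3.95) + g(4.85) + g(5.75) + g(6.65) + g(7.55)].
Sum ≈ 0.30831.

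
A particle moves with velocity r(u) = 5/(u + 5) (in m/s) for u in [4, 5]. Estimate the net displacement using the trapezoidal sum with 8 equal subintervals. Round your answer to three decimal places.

0.527

Δu = (5 − 4)/8 = 0.125.
r(4) = 5/9, r(4.125) = 40/73, r(4.25) = 20/37, r(4.375) = 8/15, r(4.5) = 10/19, r(4.625) = 40/77, r(4.75) = 20/39, r(4.875) = 40/79, r(5) = 0.5.
T_8 = (Δu/2)·[r(u_0) + 2r(u_1) + ... + 2r(u_{7}) + r(u_8)].
Sum ≈ 0.527.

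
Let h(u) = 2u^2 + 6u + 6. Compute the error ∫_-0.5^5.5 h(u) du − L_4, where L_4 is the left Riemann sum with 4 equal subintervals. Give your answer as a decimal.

Exact integral: ∫_-0.5^5.5 h(u) du = 237.
L_4 = 169.5.
Error = 237 − 169.5 = 67.5.

67.5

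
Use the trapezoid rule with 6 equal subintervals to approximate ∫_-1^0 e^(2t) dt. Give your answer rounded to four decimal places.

Δt = (0 − (-1))/6 = 1/6.
f(-1) ≈ 0.1353, f(-5/6) ≈ 0.1889, f(-2/3) ≈ 0.2636, f(-0.5) ≈ 0.3679, f(-1/3) ≈ 0.5134, f(-1/6) ≈ 0.7165, f(0) ≈ 1.0000.
T_6 = (Δt/2)·[f(t_0) + 2f(t_1) + ... + 2f(t_{5}) + f(t_6)].
Sum ≈ 0.4363.

0.4363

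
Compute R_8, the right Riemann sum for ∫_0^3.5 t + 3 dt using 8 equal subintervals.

17.390625

Δt = (3.5 − 0)/8 = 0.4375.
Right endpoints: 0.4375, 0.875, 1.3125, 1.75, 2.1875, 2.625, 3.0625, 3.5.
f(0.4375) = 3.4375, f(0.875) = 3.875, f(1.3125) = 4.3125, f(1.75) = 4.75, f(2.1875) = 5.1875, f(2.625) = 5.625, f(3.0625) = 6.0625, f(3.5) = 6.5.
Sum = Δt · [f(0.4375) + f(0.875) + f(1.3125) + ...].
Sum = 17.390625.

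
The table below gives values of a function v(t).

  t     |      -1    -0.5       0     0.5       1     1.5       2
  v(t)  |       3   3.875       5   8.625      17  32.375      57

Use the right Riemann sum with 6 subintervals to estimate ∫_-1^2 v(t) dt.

61.9375

Δt = 0.5.
Sum = 0.5·[3.875 + 5 + 8.625 + 17 + 32.375 + 57] = 61.9375.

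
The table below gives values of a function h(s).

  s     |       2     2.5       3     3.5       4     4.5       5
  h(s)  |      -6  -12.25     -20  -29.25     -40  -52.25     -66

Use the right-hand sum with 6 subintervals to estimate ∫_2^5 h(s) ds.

-109.875

Δs = 0.5.
Sum = 0.5·[(-12.25) + (-20) + (-29.25) + (-40) + (-52.25) + (-66)] = -109.875.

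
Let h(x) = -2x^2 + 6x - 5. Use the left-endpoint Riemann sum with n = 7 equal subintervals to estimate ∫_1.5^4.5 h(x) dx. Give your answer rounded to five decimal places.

Δx = (4.5 − 1.5)/7 = 3/7.
Left endpoints: 1.5, 27/14, 33/14, 39/14, 45/14, 51/14, 57/14.
h(1.5) = -0.5, h(27/14) = -85/98, h(33/14) = -193/98, h(39/14) = -373/98, h(45/14) = -625/98, h(51/14) = -949/98, h(57/14) = -1345/98.
Sum = Δx · [h(1.5) + h(27/14) + h(33/14) + ...].
Sum ≈ -15.82653.

-15.82653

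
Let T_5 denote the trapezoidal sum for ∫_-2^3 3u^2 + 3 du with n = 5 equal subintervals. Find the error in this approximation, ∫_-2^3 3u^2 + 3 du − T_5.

Exact integral: ∫_-2^3 f(u) du = 50.
T_5 = 52.5.
Error = 50 − 52.5 = -2.5.

-2.5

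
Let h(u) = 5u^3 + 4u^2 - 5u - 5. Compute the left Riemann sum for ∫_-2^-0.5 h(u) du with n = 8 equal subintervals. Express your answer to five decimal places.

-9.25854

Δu = (-0.5 − (-2))/8 = 0.1875.
Left endpoints: -2, -1.8125, -1.625, -1.4375, -1.25, -1.0625, -0.875, -0.6875.
h(-2) = -19, h(-1.8125) = -51481/4096, h(-1.625) = -3977/512, h(-1.4375) = -18019/4096, h(-1.25) = -2.265625, h(-1.0625) = -4789/4096, h(-0.875) = -467/512, h(-0.6875) = -5311/4096.
Sum = Δu · [h(-2) + h(-1.8125) + h(-1.625) + ...].
Sum ≈ -9.25854.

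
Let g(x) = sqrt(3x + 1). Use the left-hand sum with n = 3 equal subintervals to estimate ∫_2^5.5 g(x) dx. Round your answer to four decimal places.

Δx = (5.5 − 2)/3 = 7/6.
Left endpoints: 2, 19/6, 13/3.
g(2) ≈ 2.6458, g(19/6) ≈ 3.2404, g(13/3) ≈ 3.7417.
Sum = Δx · [g(2) + g(19/6) + g(13/3)].
Sum ≈ 11.2324.

11.2324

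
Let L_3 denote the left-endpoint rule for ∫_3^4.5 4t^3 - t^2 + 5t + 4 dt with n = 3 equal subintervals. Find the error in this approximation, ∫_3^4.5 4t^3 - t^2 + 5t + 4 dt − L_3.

60.4375

Exact integral: ∫_3^4.5 f(t) dt = 341.8125.
L_3 = 281.375.
Error = 341.8125 − 281.375 = 60.4375.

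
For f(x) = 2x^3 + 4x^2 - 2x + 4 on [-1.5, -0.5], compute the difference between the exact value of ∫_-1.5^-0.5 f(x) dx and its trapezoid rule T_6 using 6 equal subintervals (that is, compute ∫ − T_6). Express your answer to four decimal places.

Exact integral: ∫_-1.5^-0.5 f(x) dx ≈ 7.833333.
T_6 ≈ 7.824074.
Error ≈ 7.833333 − 7.824074 ≈ 0.0093.

0.0093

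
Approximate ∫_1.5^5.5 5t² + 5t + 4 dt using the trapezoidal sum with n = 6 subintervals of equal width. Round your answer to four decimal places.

Δt = (5.5 − 1.5)/6 = 2/3.
f(1.5) = 22.75, f(13/6) = 1379/36, f(17/6) = 2099/36, f(3.5) = 82.75, f(25/6) = 4019/36, f(29/6) = 5219/36, f(5.5) = 182.75.
T_6 = (Δt/2)·[f(t_0) + 2f(t_1) + ... + 2f(t_{5}) + f(t_6)].
Sum ≈ 359.1481.

359.1481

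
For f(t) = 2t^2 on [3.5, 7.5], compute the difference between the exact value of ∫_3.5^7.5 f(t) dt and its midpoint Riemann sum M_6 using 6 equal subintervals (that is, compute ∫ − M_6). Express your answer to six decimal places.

Exact integral: ∫_3.5^7.5 f(t) dt ≈ 252.66666667.
M_6 ≈ 252.37037037.
Error ≈ 252.66666667 − 252.37037037 ≈ 0.296296.

0.296296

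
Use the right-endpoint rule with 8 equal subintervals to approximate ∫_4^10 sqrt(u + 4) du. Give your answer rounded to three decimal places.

Δu = (10 − 4)/8 = 0.75.
Right endpoints: 4.75, 5.5, 6.25, 7, 7.75, 8.5, 9.25, 10.
f(4.75) ≈ 2.958, f(5.5) ≈ 3.082, f(6.25) ≈ 3.202, f(7) ≈ 3.317, f(7.75) ≈ 3.428, f(8.5) ≈ 3.536, f(9.25) ≈ 3.640, f(10) ≈ 3.742.
Sum = Δu · [f(4.75) + f(5.5) + f(6.25) + ...].
Sum ≈ 20.178.

20.178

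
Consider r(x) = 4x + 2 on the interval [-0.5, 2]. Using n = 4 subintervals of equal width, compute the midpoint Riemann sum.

Δx = (2 − (-0.5))/4 = 0.625.
Midpoints: -0.1875, 0.4375, 1.0625, 1.6875.
r(-0.1875) = 1.25, r(0.4375) = 3.75, r(1.0625) = 6.25, r(1.6875) = 8.75.
Sum = Δx · [r(-0.1875) + r(0.4375) + r(1.0625) + r(1.6875)].
Sum = 12.5.

12.5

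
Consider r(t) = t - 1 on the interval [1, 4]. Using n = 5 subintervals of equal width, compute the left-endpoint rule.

3.6

Δt = (4 − 1)/5 = 0.6.
Left endpoints: 1, 1.6, 2.2, 2.8, 3.4.
r(1) = 0, r(1.6) = 0.6, r(2.2) = 1.2, r(2.8) = 1.8, r(3.4) = 2.4.
Sum = Δt · [r(1) + r(1.6) + r(2.2) + r(2.8) + r(3.4)].
Sum = 3.6.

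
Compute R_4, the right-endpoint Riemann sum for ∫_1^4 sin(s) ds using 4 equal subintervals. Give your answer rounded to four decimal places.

0.5381

Δs = (4 − 1)/4 = 0.75.
Right endpoints: 1.75, 2.5, 3.25, 4.
f(1.75) ≈ 0.9840, f(2.5) ≈ 0.5985, f(3.25) ≈ -0.1082, f(4) ≈ -0.7568.
Sum = Δs · [f(1.75) + f(2.5) + f(3.25) + f(4)].
Sum ≈ 0.5381.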